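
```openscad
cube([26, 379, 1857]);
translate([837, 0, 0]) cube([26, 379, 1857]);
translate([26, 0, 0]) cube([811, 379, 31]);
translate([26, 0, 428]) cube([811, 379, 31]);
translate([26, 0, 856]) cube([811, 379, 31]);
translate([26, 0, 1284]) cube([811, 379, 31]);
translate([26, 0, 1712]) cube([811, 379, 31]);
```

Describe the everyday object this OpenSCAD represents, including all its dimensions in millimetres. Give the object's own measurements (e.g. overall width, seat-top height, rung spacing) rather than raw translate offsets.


An open bookshelf. Two side panels, each 26 mm thick, 379 mm deep and 1857 mm tall, stand 863 mm apart (outside-to-outside). Between them sit 5 shelves, each 31 mm thick and 379 mm deep, spanning the full gap between the sides. The bottom shelf rests on the floor (its underside at z = 0) and the clear gap between one shelf's top and the next shelf's underside is 397 mm.


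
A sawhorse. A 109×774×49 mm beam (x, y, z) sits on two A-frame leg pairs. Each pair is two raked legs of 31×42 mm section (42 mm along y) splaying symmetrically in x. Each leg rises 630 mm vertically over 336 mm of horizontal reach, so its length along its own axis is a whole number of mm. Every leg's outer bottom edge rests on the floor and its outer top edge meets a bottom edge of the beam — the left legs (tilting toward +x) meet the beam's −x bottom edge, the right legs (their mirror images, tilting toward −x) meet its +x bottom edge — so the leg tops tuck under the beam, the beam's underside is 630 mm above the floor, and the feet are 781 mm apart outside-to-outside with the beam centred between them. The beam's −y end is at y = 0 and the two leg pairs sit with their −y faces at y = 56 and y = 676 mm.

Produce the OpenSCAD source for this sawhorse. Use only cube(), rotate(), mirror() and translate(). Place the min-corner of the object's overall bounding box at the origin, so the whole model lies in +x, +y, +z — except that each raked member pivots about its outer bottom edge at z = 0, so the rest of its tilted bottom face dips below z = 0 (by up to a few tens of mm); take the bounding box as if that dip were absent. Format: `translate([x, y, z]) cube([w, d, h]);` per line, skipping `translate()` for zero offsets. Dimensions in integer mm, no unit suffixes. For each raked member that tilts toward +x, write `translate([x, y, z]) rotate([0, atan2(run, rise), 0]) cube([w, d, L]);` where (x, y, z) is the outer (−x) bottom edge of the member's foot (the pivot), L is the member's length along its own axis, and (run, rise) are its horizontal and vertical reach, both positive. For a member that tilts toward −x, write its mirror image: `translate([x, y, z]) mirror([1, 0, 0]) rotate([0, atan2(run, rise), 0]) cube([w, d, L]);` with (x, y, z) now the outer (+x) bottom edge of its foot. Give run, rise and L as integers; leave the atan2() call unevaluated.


translate([336, 0, 630]) cube([109, 774, 49]);
translate([0, 56, 0]) rotate([0, atan2(336, 630), 0]) cube([31, 42, 714]);
translate([781, 56, 0]) mirror([1, 0, 0]) rotate([0, atan2(336, 630), 0]) cube([31, 42, 714]);
translate([0, 676, 0]) rotate([0, atan2(336, 630), 0]) cube([31, 42, 714]);
translate([781, 676, 0]) mirror([1, 0, 0]) rotate([0, atan2(336, 630), 0]) cube([31, 42, 714]);


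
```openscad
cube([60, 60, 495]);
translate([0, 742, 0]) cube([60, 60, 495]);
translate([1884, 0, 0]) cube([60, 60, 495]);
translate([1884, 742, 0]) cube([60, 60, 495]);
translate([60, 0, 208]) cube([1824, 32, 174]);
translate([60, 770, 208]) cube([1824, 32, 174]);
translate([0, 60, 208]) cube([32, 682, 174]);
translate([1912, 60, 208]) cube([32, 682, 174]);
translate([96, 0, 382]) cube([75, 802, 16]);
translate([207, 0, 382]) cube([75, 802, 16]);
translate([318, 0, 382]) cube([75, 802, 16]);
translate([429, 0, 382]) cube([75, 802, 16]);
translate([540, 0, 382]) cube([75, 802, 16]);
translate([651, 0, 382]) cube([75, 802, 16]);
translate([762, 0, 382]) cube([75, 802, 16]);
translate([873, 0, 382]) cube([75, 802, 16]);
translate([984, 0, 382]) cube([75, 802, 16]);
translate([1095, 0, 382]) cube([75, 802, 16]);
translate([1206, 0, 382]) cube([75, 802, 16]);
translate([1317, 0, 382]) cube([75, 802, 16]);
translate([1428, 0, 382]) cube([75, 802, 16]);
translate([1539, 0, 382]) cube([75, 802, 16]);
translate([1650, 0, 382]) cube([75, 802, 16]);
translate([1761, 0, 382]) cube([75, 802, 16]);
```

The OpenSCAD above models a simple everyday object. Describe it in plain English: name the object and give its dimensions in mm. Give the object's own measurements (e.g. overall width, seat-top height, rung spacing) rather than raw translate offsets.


A bed frame 1944 mm long (x) by 802 mm wide (y). Four 60×60 mm corner posts, 495 mm tall, at the corners of the footprint. Four rails of 32 mm thickness and 174 mm height run between adjacent posts with their undersides at z = 208 mm, their outer faces flush with the outside of the frame (the two x-running rails run between the posts' inner faces; the two y-running rails run between the posts' inner faces). 16 slats, each 75 mm wide (x) and 16 mm thick, lie across the top of the two x-running rails, running the full 802 mm width of the frame in y; along x they sit between the end posts with a 36 mm gap after the −x posts and between neighbouring slats, leaving 48 mm before the +x posts.


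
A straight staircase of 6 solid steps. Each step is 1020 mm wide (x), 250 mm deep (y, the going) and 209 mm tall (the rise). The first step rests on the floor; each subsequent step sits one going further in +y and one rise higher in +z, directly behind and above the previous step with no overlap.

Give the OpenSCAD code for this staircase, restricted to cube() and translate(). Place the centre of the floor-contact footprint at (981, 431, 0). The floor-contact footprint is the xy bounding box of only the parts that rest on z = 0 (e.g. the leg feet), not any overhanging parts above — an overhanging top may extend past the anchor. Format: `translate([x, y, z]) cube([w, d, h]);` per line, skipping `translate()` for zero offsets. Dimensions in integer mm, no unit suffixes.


translate([471, 306, 0]) cube([1020, 250, 209]);
translate([471, 556, 209]) cube([1020, 250, 209]);
translate([471, 806, 418]) cube([1020, 250, 209]);
translate([471, 1056, 627]) cube([1020, 250, 209]);
translate([471, 1306, 836]) cube([1020, 250, 209]);
translate([471, 1556, 1045]) cube([1020, 250, 209]);


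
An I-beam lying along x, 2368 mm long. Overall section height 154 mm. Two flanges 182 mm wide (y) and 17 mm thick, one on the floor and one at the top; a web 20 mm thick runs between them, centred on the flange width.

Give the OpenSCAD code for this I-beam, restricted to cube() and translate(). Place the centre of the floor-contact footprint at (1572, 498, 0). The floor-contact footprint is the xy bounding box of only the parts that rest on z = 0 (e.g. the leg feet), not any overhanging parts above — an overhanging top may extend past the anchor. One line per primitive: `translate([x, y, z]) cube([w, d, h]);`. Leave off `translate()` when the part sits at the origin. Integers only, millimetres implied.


translate([388, 407, 0]) cube([2368, 182, 17]);
translate([388, 488, 17]) cube([2368, 20, 120]);
translate([388, 407, 137]) cube([2368, 182, 17]);


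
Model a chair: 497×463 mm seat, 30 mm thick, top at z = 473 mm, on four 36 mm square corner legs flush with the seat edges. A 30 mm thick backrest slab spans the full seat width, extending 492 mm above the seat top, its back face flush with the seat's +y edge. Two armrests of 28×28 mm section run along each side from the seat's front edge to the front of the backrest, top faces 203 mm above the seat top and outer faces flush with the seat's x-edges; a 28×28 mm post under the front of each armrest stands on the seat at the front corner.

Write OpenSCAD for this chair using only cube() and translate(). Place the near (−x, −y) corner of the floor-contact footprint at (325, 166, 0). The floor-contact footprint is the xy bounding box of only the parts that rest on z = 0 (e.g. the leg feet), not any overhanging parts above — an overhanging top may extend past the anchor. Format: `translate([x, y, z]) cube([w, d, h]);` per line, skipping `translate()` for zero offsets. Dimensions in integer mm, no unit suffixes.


// leg_h = 473 - 30 = 443
// arm post h = 203 - 28 = 175
translate([325, 166, 443]) cube([497, 463, 30]);
translate([325, 166, 0]) cube([36, 36, 443]);
translate([786, 166, 0]) cube([36, 36, 443]);
translate([325, 593, 0]) cube([36, 36, 443]);
translate([786, 593, 0]) cube([36, 36, 443]);
translate([325, 599, 473]) cube([497, 30, 492]);
translate([325, 166, 648]) cube([28, 433, 28]);
translate([794, 166, 648]) cube([28, 433, 28]);
translate([325, 166, 473]) cube([28, 28, 175]);
translate([794, 166, 473]) cube([28, 28, 175]);


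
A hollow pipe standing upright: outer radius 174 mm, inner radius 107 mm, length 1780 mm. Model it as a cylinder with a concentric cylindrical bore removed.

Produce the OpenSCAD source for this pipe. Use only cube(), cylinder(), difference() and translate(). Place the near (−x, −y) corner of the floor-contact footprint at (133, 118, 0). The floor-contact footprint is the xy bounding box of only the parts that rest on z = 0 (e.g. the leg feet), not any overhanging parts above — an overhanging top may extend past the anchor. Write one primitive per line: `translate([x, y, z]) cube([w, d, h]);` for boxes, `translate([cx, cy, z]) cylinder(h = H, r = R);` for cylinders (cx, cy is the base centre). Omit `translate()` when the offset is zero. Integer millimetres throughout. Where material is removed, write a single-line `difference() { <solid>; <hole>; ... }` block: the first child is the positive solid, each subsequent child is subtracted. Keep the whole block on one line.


difference() { translate([307, 292, 0]) cylinder(h = 1780, r = 174); translate([307, 292, 0]) cylinder(h = 1780, r = 107); }


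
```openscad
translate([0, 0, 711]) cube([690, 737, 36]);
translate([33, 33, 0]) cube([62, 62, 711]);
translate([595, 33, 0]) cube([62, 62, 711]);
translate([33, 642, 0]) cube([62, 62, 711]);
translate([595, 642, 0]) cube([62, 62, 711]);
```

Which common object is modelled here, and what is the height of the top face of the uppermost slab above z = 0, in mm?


A table. The table height is 747 mm.

A 690×737×36 slab sits at z = 711 on four 62 mm square posts — a table. The top surface is at 711 + 36 = 747 mm.


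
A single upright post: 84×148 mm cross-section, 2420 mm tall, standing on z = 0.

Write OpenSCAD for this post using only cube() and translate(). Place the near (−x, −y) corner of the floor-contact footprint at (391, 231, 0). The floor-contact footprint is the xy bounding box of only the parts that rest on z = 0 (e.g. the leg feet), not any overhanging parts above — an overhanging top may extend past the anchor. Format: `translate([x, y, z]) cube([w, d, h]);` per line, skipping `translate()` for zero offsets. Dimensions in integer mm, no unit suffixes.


translate([391, 231, 0]) cube([84, 148, 2420]);


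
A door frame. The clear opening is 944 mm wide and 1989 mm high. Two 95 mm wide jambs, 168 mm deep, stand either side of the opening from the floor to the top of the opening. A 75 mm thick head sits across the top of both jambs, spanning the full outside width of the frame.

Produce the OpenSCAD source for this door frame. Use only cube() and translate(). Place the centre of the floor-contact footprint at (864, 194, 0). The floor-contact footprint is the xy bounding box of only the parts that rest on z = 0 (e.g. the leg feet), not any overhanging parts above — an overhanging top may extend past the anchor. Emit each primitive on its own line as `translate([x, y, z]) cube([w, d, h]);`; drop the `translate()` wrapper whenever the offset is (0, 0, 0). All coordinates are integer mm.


translate([297, 110, 0]) cube([95, 168, 1989]);
translate([1336, 110, 0]) cube([95, 168, 1989]);
translate([297, 110, 1989]) cube([1134, 168, 75]);


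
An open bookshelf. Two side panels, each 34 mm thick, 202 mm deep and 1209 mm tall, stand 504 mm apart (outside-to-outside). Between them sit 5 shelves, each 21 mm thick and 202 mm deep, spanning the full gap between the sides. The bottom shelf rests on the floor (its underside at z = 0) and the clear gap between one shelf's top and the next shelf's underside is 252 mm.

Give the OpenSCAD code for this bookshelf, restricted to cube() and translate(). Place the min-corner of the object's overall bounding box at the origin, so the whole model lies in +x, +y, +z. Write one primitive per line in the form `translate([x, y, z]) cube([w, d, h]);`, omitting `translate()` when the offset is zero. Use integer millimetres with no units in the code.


cube([34, 202, 1209]);
translate([470, 0, 0]) cube([34, 202, 1209]);
translate([34, 0, 0]) cube([436, 202, 21]);
translate([34, 0, 273]) cube([436, 202, 21]);
translate([34, 0, 546]) cube([436, 202, 21]);
translate([34, 0, 819]) cube([436, 202, 21]);
translate([34, 0, 1092]) cube([436, 202, 21]);


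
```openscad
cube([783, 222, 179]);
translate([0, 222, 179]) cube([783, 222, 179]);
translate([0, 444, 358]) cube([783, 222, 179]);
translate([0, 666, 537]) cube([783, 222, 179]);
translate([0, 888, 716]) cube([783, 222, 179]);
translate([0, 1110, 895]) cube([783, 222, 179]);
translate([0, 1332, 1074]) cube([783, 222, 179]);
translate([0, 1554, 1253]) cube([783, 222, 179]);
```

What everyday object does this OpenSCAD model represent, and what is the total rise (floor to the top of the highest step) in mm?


A staircase. The total rise is 1432 mm.

8 identical blocks, each offset up and back from the previous — a staircase. Each step is 179 mm tall and there are 8 of them, so the total rise is 8 × 179 = 1432 mm.


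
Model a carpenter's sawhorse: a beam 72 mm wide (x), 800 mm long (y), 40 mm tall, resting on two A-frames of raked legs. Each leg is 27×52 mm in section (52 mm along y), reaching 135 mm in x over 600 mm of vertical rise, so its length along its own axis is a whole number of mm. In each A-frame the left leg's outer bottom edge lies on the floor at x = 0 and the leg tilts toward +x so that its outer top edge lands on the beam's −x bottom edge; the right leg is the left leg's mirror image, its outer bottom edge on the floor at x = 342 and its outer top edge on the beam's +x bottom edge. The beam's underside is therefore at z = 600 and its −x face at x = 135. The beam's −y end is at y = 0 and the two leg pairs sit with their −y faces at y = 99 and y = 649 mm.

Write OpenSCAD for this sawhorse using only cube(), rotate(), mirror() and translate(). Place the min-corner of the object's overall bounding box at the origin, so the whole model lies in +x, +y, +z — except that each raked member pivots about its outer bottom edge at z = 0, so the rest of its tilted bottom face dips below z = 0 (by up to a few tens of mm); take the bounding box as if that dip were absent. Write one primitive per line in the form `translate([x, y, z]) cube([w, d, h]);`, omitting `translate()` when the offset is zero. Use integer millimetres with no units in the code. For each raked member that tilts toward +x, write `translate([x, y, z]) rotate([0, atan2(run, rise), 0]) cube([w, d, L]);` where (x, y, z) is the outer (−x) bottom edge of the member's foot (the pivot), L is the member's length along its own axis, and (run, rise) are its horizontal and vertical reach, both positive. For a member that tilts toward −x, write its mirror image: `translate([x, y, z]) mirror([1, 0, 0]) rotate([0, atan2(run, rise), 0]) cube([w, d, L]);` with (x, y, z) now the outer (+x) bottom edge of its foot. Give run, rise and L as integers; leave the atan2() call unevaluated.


translate([135, 0, 600]) cube([72, 800, 40]);
translate([0, 99, 0]) rotate([0, atan2(135, 600), 0]) cube([27, 52, 615]);
translate([342, 99, 0]) mirror([1, 0, 0]) rotate([0, atan2(135, 600), 0]) cube([27, 52, 615]);
translate([0, 649, 0]) rotate([0, atan2(135, 600), 0]) cube([27, 52, 615]);
translate([342, 649, 0]) mirror([1, 0, 0]) rotate([0, atan2(135, 600), 0]) cube([27, 52, 615]);


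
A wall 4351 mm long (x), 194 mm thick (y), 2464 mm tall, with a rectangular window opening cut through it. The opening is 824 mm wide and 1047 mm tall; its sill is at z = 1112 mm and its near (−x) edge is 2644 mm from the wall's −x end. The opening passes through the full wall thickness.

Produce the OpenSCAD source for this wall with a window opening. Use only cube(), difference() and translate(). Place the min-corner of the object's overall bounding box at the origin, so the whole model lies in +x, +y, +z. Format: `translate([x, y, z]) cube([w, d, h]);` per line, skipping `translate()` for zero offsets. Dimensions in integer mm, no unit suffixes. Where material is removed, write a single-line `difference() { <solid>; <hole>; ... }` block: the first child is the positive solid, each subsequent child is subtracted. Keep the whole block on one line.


difference() { cube([4351, 194, 2464]); translate([2644, 0, 1112]) cube([824, 194, 1047]); }


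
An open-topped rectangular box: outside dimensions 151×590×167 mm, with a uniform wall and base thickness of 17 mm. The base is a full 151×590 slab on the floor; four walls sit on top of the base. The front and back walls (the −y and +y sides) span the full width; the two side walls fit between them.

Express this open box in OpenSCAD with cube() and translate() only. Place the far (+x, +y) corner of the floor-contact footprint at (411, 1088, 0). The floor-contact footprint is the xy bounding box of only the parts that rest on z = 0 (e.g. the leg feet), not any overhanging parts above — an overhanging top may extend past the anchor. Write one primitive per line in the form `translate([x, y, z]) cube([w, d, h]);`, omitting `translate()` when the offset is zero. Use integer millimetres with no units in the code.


translate([260, 498, 0]) cube([151, 590, 17]);
translate([260, 498, 17]) cube([151, 17, 150]);
translate([260, 1071, 17]) cube([151, 17, 150]);
translate([260, 515, 17]) cube([17, 556, 150]);
translate([394, 515, 17]) cube([17, 556, 150]);


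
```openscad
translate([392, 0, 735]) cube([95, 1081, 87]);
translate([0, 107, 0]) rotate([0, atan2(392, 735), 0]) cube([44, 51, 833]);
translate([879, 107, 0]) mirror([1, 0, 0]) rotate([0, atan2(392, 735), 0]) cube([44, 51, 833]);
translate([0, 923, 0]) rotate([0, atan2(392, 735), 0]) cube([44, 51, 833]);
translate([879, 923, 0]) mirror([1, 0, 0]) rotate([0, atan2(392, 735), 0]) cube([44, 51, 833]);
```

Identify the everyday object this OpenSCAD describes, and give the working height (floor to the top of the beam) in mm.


A sawhorse. The overall height is 822 mm.

A beam across two mirrored pairs of raked legs — a sawhorse. The beam's underside is at z = 735 (matching the legs' vertical rise in atan2(392, 735)) and the beam is 87 mm tall, so its top is at 735 + 87 = 822 mm. The raked legs top out at the beam's underside, so that is the highest point.


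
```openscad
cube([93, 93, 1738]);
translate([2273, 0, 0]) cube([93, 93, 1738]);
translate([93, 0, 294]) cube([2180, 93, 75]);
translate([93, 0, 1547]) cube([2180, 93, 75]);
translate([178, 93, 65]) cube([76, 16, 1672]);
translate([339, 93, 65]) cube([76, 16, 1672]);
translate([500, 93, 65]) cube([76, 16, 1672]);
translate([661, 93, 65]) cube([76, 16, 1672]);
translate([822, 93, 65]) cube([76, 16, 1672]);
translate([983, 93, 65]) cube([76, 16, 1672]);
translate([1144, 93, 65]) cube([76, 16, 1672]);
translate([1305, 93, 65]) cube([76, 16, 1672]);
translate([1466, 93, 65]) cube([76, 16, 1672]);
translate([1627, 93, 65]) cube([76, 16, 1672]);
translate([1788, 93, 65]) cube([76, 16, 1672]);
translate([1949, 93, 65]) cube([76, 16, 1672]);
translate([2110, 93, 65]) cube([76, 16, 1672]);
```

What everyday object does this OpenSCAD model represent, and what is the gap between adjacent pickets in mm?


A fence section. The picket gap is 85 mm.

Two posts, two rails, 13 pickets — a fence section. Span 2180 mm holds 13 pickets of 76 mm with 14 equal gaps: ⌊(2180 − 13·76) / 14⌋ = 85 mm.


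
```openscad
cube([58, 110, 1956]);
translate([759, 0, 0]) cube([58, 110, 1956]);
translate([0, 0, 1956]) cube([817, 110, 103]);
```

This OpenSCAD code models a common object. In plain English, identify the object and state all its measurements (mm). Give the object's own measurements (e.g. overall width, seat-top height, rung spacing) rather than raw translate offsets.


A door frame. The clear opening is 701 mm wide and 1956 mm high. Two 58 mm wide jambs, 110 mm deep, stand either side of the opening from the floor to the top of the opening. A 103 mm thick head sits across the top of both jambs, spanning the full outside width of the frame.


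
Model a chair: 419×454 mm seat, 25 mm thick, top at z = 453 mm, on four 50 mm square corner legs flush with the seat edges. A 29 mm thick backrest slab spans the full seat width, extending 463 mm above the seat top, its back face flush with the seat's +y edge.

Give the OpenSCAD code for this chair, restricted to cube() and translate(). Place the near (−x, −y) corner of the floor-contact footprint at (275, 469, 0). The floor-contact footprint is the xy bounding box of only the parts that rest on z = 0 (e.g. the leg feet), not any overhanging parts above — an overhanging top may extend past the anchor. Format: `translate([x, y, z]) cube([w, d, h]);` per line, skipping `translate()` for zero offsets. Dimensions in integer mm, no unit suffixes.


// leg_h = 453 - 25 = 428
translate([275, 469, 428]) cube([419, 454, 25]);
translate([275, 469, 0]) cube([50, 50, 428]);
translate([644, 469, 0]) cube([50, 50, 428]);
translate([275, 873, 0]) cube([50, 50, 428]);
translate([644, 873, 0]) cube([50, 50, 428]);
translate([275, 894, 453]) cube([419, 29, 463]);


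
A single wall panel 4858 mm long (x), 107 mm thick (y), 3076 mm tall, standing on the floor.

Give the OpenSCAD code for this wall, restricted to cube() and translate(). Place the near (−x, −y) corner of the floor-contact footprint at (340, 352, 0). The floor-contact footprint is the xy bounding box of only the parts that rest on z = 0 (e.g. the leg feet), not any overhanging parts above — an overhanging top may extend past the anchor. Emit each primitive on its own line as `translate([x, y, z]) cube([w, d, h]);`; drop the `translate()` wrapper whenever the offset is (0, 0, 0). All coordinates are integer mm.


translate([340, 352, 0]) cube([4858, 107, 3076]);


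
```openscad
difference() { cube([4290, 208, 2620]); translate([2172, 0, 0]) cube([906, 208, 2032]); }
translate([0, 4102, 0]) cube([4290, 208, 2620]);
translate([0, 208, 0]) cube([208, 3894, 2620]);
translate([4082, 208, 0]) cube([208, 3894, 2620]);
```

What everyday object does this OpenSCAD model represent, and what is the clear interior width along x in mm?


A single room. The interior width is 3874 mm.

Four walls enclosing a rectangle with a door in the front wall — a room. Outside width 4290 minus two 208 mm walls gives 3874 mm.


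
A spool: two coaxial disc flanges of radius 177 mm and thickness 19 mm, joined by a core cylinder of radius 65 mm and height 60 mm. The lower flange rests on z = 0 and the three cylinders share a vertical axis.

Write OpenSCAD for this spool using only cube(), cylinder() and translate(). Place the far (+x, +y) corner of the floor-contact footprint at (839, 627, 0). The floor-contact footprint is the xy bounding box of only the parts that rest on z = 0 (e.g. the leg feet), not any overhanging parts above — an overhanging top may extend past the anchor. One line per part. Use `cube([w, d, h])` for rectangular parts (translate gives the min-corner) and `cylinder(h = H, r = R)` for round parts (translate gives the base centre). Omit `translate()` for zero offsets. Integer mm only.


translate([662, 450, 0]) cylinder(h = 19, r = 177);
translate([662, 450, 19]) cylinder(h = 60, r = 65);
translate([662, 450, 79]) cylinder(h = 19, r = 177);


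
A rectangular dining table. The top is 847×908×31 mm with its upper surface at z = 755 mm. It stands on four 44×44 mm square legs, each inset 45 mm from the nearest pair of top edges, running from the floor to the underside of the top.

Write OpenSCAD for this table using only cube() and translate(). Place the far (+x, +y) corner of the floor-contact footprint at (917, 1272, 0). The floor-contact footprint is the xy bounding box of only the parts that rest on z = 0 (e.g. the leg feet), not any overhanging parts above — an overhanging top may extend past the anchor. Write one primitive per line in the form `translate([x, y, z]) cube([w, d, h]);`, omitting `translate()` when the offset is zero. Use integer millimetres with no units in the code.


translate([115, 409, 724]) cube([847, 908, 31]);
translate([160, 454, 0]) cube([44, 44, 724]);
translate([873, 454, 0]) cube([44, 44, 724]);
translate([160, 1228, 0]) cube([44, 44, 724]);
translate([873, 1228, 0]) cube([44, 44, 724]);


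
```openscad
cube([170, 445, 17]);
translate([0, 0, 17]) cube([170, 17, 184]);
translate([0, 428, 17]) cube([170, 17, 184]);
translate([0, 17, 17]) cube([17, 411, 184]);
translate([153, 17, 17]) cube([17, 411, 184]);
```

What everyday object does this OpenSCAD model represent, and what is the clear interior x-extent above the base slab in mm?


An open box. The internal width is 136 mm.

A 170×445 base slab with four walls standing on it — an open box. The base is 170 mm wide and the walls are 17 mm thick, so the internal width is 170 − 2 × 17 = 136 mm.


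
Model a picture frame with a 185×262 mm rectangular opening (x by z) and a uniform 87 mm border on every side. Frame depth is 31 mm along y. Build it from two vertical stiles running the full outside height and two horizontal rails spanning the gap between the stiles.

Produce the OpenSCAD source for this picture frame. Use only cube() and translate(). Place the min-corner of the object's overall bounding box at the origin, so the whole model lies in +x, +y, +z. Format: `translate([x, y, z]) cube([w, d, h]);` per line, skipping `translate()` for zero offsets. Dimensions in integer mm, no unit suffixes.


cube([87, 31, 436]);
translate([272, 0, 0]) cube([87, 31, 436]);
translate([87, 0, 0]) cube([185, 31, 87]);
translate([87, 0, 349]) cube([185, 31, 87]);


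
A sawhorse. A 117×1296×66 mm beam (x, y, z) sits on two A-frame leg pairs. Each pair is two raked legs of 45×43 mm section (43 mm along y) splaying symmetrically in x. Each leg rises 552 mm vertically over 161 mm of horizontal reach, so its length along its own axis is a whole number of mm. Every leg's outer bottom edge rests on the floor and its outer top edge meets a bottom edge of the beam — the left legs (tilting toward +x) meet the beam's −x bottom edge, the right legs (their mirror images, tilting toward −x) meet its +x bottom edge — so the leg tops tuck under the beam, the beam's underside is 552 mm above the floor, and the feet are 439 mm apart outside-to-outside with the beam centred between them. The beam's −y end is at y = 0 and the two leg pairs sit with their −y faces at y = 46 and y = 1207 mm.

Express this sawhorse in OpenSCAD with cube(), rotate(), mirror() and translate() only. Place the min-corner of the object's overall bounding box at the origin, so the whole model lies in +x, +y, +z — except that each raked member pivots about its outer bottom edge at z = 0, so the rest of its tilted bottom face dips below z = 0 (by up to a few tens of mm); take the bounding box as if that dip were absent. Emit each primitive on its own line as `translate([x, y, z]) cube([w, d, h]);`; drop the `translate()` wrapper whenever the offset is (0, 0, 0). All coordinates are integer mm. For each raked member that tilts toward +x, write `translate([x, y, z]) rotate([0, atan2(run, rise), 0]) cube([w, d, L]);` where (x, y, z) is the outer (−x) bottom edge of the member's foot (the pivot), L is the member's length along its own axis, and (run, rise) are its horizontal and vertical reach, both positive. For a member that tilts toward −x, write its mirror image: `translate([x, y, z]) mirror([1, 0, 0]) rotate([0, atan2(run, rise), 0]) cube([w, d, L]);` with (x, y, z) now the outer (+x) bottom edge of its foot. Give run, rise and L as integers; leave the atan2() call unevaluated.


translate([161, 0, 552]) cube([117, 1296, 66]);
translate([0, 46, 0]) rotate([0, atan2(161, 552), 0]) cube([45, 43, 575]);
translate([439, 46, 0]) mirror([1, 0, 0]) rotate([0, atan2(161, 552), 0]) cube([45, 43, 575]);
translate([0, 1207, 0]) rotate([0, atan2(161, 552), 0]) cube([45, 43, 575]);
translate([439, 1207, 0]) mirror([1, 0, 0]) rotate([0, atan2(161, 552), 0]) cube([45, 43, 575]);


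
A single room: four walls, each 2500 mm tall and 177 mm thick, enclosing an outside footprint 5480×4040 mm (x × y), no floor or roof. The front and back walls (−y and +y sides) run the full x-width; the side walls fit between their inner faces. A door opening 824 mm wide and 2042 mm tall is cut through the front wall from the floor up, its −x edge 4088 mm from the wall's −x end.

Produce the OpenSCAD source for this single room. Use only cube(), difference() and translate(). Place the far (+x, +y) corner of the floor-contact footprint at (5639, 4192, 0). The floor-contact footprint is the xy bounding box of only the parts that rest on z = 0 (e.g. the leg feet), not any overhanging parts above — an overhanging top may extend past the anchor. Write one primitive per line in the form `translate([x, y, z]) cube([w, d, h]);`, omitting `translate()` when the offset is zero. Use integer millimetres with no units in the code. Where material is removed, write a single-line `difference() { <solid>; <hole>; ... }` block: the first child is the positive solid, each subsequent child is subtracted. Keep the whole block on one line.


difference() { translate([159, 152, 0]) cube([5480, 177, 2500]); translate([4247, 152, 0]) cube([824, 177, 2042]); }
translate([159, 4015, 0]) cube([5480, 177, 2500]);
translate([159, 329, 0]) cube([177, 3686, 2500]);
translate([5462, 329, 0]) cube([177, 3686, 2500]);


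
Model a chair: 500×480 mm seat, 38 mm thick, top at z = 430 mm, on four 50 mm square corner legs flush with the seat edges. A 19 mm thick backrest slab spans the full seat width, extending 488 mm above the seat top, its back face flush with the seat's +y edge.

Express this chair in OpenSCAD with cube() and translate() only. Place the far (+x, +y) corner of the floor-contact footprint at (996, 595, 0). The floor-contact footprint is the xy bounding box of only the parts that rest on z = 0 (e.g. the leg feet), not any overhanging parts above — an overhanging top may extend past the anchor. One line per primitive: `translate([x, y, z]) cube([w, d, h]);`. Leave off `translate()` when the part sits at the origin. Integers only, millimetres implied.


translate([496, 115, 392]) cube([500, 480, 38]);
translate([496, 115, 0]) cube([50, 50, 392]);
translate([946, 115, 0]) cube([50, 50, 392]);
translate([496, 545, 0]) cube([50, 50, 392]);
translate([946, 545, 0]) cube([50, 50, 392]);
translate([496, 576, 430]) cube([500, 19, 488]);


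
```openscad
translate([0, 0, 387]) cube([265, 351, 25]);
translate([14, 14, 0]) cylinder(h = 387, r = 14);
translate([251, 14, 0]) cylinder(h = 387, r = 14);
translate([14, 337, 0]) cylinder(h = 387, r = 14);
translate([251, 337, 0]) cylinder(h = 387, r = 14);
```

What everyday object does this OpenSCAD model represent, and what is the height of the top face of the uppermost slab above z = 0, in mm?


A stool. The seat height is 412 mm.

A 265×351×25 slab at z = 387 on four corner cylinders — a stool. The seat top is 387 + 25 = 412 mm.


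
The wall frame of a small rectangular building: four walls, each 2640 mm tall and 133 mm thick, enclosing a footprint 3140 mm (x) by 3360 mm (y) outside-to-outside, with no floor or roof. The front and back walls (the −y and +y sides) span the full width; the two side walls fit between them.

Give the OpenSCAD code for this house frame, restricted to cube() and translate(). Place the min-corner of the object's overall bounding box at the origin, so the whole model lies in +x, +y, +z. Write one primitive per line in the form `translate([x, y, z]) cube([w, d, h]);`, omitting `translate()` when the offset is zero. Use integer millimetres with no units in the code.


cube([3140, 133, 2640]);
translate([0, 3227, 0]) cube([3140, 133, 2640]);
translate([0, 133, 0]) cube([133, 3094, 2640]);
translate([3007, 133, 0]) cube([133, 3094, 2640]);


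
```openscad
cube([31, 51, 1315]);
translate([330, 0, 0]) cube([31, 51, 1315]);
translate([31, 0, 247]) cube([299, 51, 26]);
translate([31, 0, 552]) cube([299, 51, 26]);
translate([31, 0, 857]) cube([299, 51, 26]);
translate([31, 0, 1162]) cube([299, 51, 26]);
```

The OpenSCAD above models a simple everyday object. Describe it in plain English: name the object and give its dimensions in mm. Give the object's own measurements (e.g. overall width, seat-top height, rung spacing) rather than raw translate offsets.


A straight ladder. Two 31×51 mm vertical rails, 1315 mm tall, stand 361 mm apart (outside-to-outside) with their front faces coplanar on the −y side. 4 rungs, each 51 mm deep and 26 mm tall, span between the inner faces of the rails, front faces flush with the rails. The lowest rung's underside is at z = 247 mm and rungs are spaced 305 mm apart (underside to underside).


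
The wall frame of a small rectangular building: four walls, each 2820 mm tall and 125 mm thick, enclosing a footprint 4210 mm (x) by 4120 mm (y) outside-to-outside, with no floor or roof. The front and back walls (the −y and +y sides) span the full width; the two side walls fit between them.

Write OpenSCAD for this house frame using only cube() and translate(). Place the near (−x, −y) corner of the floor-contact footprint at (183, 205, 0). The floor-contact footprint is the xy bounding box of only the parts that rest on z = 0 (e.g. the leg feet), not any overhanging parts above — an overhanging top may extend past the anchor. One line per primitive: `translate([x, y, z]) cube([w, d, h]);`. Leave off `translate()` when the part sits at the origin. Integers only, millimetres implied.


translate([183, 205, 0]) cube([4210, 125, 2820]);
translate([183, 4200, 0]) cube([4210, 125, 2820]);
translate([183, 330, 0]) cube([125, 3870, 2820]);
translate([4268, 330, 0]) cube([125, 3870, 2820]);


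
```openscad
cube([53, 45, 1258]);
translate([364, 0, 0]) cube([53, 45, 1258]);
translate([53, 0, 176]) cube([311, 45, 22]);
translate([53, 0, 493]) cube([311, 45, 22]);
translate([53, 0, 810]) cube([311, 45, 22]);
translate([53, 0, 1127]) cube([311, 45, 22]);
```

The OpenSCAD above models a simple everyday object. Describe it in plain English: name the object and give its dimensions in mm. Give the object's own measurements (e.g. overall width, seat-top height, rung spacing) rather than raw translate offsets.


A straight ladder. Two 53×45 mm vertical rails, 1258 mm tall, stand 417 mm apart (outside-to-outside) with their front faces coplanar on the −y side. 4 rungs, each 45 mm deep and 22 mm tall, span between the inner faces of the rails, front faces flush with the rails. The lowest rung's underside is at z = 176 mm and rungs are spaced 317 mm apart (underside to underside).


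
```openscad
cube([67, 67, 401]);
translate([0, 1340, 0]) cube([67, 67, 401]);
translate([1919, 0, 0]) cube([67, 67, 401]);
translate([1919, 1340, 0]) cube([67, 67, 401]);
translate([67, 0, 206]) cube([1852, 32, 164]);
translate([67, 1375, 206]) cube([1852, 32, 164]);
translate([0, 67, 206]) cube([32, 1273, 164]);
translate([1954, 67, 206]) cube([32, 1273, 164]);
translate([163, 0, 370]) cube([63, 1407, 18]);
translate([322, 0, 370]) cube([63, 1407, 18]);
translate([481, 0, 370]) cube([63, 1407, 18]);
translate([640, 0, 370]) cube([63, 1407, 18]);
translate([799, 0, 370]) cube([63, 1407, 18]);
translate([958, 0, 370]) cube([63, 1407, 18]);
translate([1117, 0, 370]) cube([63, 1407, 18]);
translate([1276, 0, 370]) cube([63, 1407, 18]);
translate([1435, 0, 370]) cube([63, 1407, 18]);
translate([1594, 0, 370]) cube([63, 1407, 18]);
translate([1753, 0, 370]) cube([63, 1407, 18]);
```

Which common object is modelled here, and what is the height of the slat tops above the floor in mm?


A bed frame. The slat-top height is 388 mm.

Four posts, four rails, and a row of slats — a bed frame. Slats sit on the rails at z = 206 + 164 = 370; with slat thickness 18, the top is 388 mm.


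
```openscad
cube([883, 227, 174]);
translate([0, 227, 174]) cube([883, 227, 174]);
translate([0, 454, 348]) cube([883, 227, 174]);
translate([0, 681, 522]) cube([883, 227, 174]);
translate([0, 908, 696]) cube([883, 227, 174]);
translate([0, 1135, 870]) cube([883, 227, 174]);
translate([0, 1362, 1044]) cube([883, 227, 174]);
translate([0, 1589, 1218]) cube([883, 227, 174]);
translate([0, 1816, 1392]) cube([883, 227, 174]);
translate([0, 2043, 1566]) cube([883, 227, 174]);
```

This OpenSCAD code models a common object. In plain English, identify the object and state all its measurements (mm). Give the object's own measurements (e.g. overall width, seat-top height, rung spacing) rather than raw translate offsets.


A straight staircase of 10 solid steps. Each step is 883 mm wide (x), 227 mm deep (y, the going) and 174 mm tall (the rise). The first step rests on the floor; each subsequent step sits one going further in +y and one rise higher in +z, directly behind and above the previous step with no overlap.


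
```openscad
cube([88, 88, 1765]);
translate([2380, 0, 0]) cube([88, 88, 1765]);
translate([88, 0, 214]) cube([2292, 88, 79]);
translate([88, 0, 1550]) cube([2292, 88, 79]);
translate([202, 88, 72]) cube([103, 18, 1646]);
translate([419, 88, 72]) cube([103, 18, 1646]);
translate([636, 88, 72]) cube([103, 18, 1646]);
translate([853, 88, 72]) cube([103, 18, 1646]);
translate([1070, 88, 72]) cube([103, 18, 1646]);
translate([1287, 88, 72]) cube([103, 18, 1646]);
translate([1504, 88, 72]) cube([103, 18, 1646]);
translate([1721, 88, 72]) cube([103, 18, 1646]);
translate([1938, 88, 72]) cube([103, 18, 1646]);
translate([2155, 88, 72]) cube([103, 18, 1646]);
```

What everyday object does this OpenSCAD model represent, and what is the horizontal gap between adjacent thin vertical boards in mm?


A fence section. The picket gap is 114 mm.

Two posts, two rails, 10 pickets — a fence section. Span 2292 mm holds 10 pickets of 103 mm with 11 equal gaps: ⌊(2292 − 10·103) / 11⌋ = 114 mm.


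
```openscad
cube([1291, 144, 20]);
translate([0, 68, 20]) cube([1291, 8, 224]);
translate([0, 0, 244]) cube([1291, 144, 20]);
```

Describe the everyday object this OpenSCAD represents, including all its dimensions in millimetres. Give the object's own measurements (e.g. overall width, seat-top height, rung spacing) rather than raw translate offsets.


An I-beam lying along x, 1291 mm long. Overall section height 264 mm. Two flanges 144 mm wide (y) and 20 mm thick, one on the floor and one at the top; a web 8 mm thick runs between them, centred on the flange width.


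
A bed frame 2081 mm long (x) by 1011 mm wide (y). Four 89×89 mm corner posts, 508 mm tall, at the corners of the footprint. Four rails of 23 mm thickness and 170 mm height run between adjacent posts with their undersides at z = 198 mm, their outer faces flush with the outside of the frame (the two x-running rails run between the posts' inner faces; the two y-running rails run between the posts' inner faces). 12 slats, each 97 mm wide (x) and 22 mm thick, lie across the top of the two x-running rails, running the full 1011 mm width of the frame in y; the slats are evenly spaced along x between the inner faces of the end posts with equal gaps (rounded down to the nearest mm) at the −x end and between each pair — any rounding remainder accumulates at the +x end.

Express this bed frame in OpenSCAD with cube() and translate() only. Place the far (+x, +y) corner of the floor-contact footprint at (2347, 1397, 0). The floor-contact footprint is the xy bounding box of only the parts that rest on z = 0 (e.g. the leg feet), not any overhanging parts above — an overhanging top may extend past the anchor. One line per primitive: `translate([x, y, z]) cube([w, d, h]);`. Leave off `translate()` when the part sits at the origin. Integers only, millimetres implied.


translate([266, 386, 0]) cube([89, 89, 508]);
translate([266, 1308, 0]) cube([89, 89, 508]);
translate([2258, 386, 0]) cube([89, 89, 508]);
translate([2258, 1308, 0]) cube([89, 89, 508]);
translate([355, 386, 198]) cube([1903, 23, 170]);
translate([355, 1374, 198]) cube([1903, 23, 170]);
translate([266, 475, 198]) cube([23, 833, 170]);
translate([2324, 475, 198]) cube([23, 833, 170]);
translate([411, 386, 368]) cube([97, 1011, 22]);
translate([564, 386, 368]) cube([97, 1011, 22]);
translate([717, 386, 368]) cube([97, 1011, 22]);
translate([870, 386, 368]) cube([97, 1011, 22]);
translate([1023, 386, 368]) cube([97, 1011, 22]);
translate([1176, 386, 368]) cube([97, 1011, 22]);
translate([1329, 386, 368]) cube([97, 1011, 22]);
translate([1482, 386, 368]) cube([97, 1011, 22]);
translate([1635, 386, 368]) cube([97, 1011, 22]);
translate([1788, 386, 368]) cube([97, 1011, 22]);
translate([1941, 386, 368]) cube([97, 1011, 22]);
translate([2094, 386, 368]) cube([97, 1011, 22]);
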